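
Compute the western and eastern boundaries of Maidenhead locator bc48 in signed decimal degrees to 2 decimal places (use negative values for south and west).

-152.00, -150.00

Field B=1, C=2: +1·20° lon, +2·10° lat → SW at lon -160°, lat -70°.
Square 4, 8: +4·2° lon, +8·1° lat → SW at lon -152°, lat -62°.
Cell spans 2° lon × 1° lat.
west -152.00, east -150.00.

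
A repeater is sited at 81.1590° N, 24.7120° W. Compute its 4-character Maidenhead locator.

Add 180° to longitude and 90° to latitude: 155.29, 171.16.
Field: 155.29/20 → 7 → H, 171.16/10 → 17 → R; chars HR.
Square: 15.29/2 → 7, 1.16/1 → 1; chars 71.

HR71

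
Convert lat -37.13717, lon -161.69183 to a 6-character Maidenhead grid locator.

Shift to the Maidenhead origin (180°W, 90°S): lon 18.3082, lat 52.8628.
Field: 18.3082/20 → 0 → A, 52.8628/10 → 5 → F; chars AF.
Square: 18.3082/2 → 9, 2.8628/1 → 2; chars 92.
Subsquare: 0.3082/0.0833333 → 3 → d, 0.8628/0.0416667 → 20 → u; chars du.

AF92du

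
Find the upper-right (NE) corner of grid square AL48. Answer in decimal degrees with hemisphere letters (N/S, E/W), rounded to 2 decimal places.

29.00° N, 170.00° W

Field A=0, L=11: +0·20° lon, +11·10° lat → SW at lon -180°, lat 20°.
Square 4, 8: +4·2° lon, +8·1° lat → SW at lon -172°, lat 28°.
Cell spans 2° lon × 1° lat. NE corner is SW corner plus one full cell.
latitude 29.00° N, longitude 170.00° W.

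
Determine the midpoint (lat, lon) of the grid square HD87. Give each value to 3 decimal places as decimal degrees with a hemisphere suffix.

52.500° S, 23.000° W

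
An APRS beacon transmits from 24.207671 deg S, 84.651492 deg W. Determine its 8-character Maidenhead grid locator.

EG75qt10

Offset from 180°W / 90°S: lon 95.34851°, lat 65.79233°.
Field: lon ⌊95.34851/20⌋ = 4 → E; lat ⌊65.79233/10⌋ = 6 → G.
Square: lon ⌊15.34851/2⌋ = 7; lat ⌊5.79233/1⌋ = 5.
Subsquare: lon ⌊1.34851/0.0833333⌋ = 16 → q; lat ⌊0.79233/0.0416667⌋ = 19 → t.
Extended square: lon ⌊0.01517/0.00833333⌋ = 1; lat ⌊0.00066/0.00416667⌋ = 0.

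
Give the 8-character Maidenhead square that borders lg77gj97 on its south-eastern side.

Longitude extended square 9; +1 → 10, wraps to 0, carry into subsquare.
Longitude subsquare g = 6; +1 → 7 = h.
Latitude extended square 7; −1 → 6.

LG77hj06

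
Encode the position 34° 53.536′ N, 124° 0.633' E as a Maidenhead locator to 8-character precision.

Offset from 180°W / 90°S: lon 304.01055°, lat 124.89227°.
Field: 304.01055/20 → 15 → P, 124.89227/10 → 12 → M; chars PM.
Square: 4.01055/2 → 2, 4.89227/1 → 4; chars 24.
Subsquare: 0.01055/0.0833333 → 0 → a, 0.89227/0.0416667 → 21 → v; chars av.
Extended square: 0.01055/0.00833333 → 1, 0.01727/0.00416667 → 4; chars 14.

PM24av14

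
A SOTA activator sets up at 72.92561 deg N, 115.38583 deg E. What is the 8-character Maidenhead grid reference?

Add 180° to longitude and 90° to latitude: 295.38583, 162.92561.
Field: lon ⌊295.38583/20⌋ = 14 → O; lat ⌊162.92561/10⌋ = 16 → Q.
Square: lon ⌊15.38583/2⌋ = 7; lat ⌊2.92561/1⌋ = 2.
Subsquare: lon ⌊1.38583/0.0833333⌋ = 16 → q; lat ⌊0.92561/0.0416667⌋ = 22 → w.
Extended square: lon ⌊0.05250/0.00833333⌋ = 6; lat ⌊0.00894/0.00416667⌋ = 2.

OQ72qw62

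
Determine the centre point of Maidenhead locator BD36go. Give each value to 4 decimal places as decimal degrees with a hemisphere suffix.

53.3958° S, 153.4583° W

Field B=1, D=3: +1·20° lon, +3·10° lat → SW at lon -160°, lat -60°.
Square 3, 6: +3·2° lon, +6·1° lat → SW at lon -154°, lat -54°.
Subsquare g=6, o=14: +6·0.0833333° lon, +14·0.0416667° lat → SW at lon -153.5°, lat -53.4167°.
Cell spans 0.0833333° lon × 0.0416667° lat. Centre is SW corner plus half of each.
latitude 53.3958° S, longitude 153.4583° W.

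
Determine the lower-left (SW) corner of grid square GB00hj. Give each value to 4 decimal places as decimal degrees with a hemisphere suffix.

Field G=6, B=1: +6·20° lon, +1·10° lat → SW at lon -60°, lat -80°.
Square 0, 0: +0·2° lon, +0·1° lat → SW at lon -60°, lat -80°.
Subsquare h=7, j=9: +7·0.0833333° lon, +9·0.0416667° lat → SW at lon -59.4167°, lat -79.625°.
latitude 79.6250° S, longitude 59.4167° W.

79.6250° S, 59.4167° W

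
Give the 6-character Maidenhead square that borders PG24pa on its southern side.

PG23px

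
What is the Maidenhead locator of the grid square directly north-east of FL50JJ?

Longitude subsquare j = 9; +1 → 10 = k.
Latitude subsquare j = 9; +1 → 10 = k.

FL50kk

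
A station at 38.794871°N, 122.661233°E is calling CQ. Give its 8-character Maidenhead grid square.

Offset from 180°W / 90°S: lon 302.66123°, lat 128.79487°.
Field: 302.66123/20 → 15 → P, 128.79487/10 → 12 → M; chars PM.
Square: 2.66123/2 → 1, 8.79487/1 → 8; chars 18.
Subsquare: 0.66123/0.0833333 → 7 → h, 0.79487/0.0416667 → 19 → t; chars ht.
Extended square: 0.07790/0.00833333 → 9, 0.00320/0.00416667 → 0; chars 90.

PM18ht90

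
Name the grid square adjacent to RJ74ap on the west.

RJ64xp

Longitude subsquare a = 0; −1 → -1, wraps to 23 = x, carry into square.
Longitude square 7; −1 → 6.
The latitude characters are unchanged.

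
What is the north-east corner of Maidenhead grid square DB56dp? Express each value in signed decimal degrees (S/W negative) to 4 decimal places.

-73.3333, -109.6667

Field D=3, B=1: +3·20° lon, +1·10° lat → SW at lon -120°, lat -80°.
Square 5, 6: +5·2° lon, +6·1° lat → SW at lon -110°, lat -74°.
Subsquare d=3, p=15: +3·0.0833333° lon, +15·0.0416667° lat → SW at lon -109.75°, lat -73.375°.
Cell spans 0.0833333° lon × 0.0416667° lat. NE corner is SW corner plus one full cell.
latitude -73.3333, longitude -109.6667.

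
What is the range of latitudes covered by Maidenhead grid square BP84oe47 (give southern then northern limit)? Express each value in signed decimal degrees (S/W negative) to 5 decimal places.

64.19583, 64.20000

Field B=1, P=15: +1·20° lon, +15·10° lat → SW at lon -160°, lat 60°.
Square 8, 4: +8·2° lon, +4·1° lat → SW at lon -144°, lat 64°.
Subsquare o=14, e=4: +14·0.0833333° lon, +4·0.0416667° lat → SW at lon -142.833°, lat 64.1667°.
Extended square 4, 7: +4·0.00833333° lon, +7·0.00416667° lat → SW at lon -142.8°, lat 64.1958°.
Cell spans 0.00833333° lon × 0.00416667° lat.
south 64.19583, north 64.20000.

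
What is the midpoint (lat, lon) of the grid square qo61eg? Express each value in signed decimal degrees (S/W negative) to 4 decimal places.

51.2708, 152.3750

Field Q=16, O=14: +16·20° lon, +14·10° lat → SW at lon 140°, lat 50°.
Square 6, 1: +6·2° lon, +1·1° lat → SW at lon 152°, lat 51°.
Subsquare e=4, g=6: +4·0.0833333° lon, +6·0.0416667° lat → SW at lon 152.333°, lat 51.25°.
Cell spans 0.0833333° lon × 0.0416667° lat. Centre is SW corner plus half of each.
latitude 51.2708, longitude 152.3750.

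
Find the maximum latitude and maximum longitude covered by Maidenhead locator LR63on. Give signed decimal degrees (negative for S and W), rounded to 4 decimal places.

83.5833, 53.2500

Field L=11, R=17: +11·20° lon, +17·10° lat → SW at lon 40°, lat 80°.
Square 6, 3: +6·2° lon, +3·1° lat → SW at lon 52°, lat 83°.
Subsquare o=14, n=13: +14·0.0833333° lon, +13·0.0416667° lat → SW at lon 53.1667°, lat 83.5417°.
Cell spans 0.0833333° lon × 0.0416667° lat. NE corner is SW corner plus one full cell.
latitude 83.5833, longitude 53.2500.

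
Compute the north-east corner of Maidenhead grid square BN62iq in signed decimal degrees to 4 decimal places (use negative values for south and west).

42.7083, -147.2500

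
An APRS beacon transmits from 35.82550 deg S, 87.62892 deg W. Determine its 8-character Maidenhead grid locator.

EF64ee41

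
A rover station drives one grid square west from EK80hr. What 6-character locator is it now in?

EK80gr

Longitude subsquare h = 7; −1 → 6 = g.
The latitude characters are unchanged.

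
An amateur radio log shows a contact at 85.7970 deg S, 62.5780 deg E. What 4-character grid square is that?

MA14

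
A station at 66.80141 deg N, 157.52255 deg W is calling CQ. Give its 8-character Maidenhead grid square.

Shift to the Maidenhead origin (180°W, 90°S): lon 22.47745, lat 156.80141.
Field (20°×10°, letters A–R): 22.47745/20 → 1 → B, 156.80141/10 → 15 → P; chars BP.
Square (2°×1°, digits 0–9): 2.47745/2 → 1, 6.80141/1 → 6; chars 16.
Subsquare (5′×2.5′, letters a–x): 0.47745/0.0833333 → 5 → f, 0.80141/0.0416667 → 19 → t; chars ft.
Extended square (30″×15″, digits 0–9): 0.06078/0.00833333 → 7, 0.00974/0.00416667 → 2; chars 72.

BP16ft72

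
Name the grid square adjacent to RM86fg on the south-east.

Longitude subsquare f = 5; +1 → 6 = g.
Latitude subsquare g = 6; −1 → 5 = f.

RM86gf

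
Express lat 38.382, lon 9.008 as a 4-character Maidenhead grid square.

JM48

Shift to the Maidenhead origin (180°W, 90°S): lon 189.01, lat 128.38.
Field (20°×10°, letters A–R): lon ⌊189.01/20⌋ = 9 → J; lat ⌊128.38/10⌋ = 12 → M.
Square (2°×1°, digits 0–9): lon ⌊9.01/2⌋ = 4; lat ⌊8.38/1⌋ = 8.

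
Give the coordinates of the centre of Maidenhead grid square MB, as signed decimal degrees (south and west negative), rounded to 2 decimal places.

Field M=12, B=1: +12·20° lon, +1·10° lat → SW at lon 60°, lat -80°.
Cell spans 20° lon × 10° lat. Centre is SW corner plus half of each.
latitude -75.00, longitude 70.00.

-75.00, 70.00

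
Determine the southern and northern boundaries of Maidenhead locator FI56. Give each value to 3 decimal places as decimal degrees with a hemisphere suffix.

Field F=5, I=8: +5·20° lon, +8·10° lat → SW at lon -80°, lat -10°.
Square 5, 6: +5·2° lon, +6·1° lat → SW at lon -70°, lat -4°.
Cell spans 2° lon × 1° lat.
south 4.000° S, north 3.000° S.

4.000° S, 3.000° S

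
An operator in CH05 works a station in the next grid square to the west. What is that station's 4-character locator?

BH95

Longitude square 0; −1 → -1, wraps to 9, carry into field.
Longitude field C = 2; −1 → 1 = B.
The latitude characters are unchanged.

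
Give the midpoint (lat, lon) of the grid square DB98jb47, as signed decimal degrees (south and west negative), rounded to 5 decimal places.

-71.92708, -101.21250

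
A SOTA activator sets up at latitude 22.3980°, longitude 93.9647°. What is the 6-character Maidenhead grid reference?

NL62xj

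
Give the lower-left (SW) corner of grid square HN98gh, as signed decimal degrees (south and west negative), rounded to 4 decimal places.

48.2917, -21.5000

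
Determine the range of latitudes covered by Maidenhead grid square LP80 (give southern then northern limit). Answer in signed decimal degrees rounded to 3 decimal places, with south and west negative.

60.000, 61.000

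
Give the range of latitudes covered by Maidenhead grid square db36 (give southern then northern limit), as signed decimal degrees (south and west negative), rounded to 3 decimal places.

Field D=3, B=1: +3·20° lon, +1·10° lat → SW at lon -120°, lat -80°.
Square 3, 6: +3·2° lon, +6·1° lat → SW at lon -114°, lat -74°.
Cell spans 2° lon × 1° lat.
south -74.000, north -73.000.

-74.000, -73.000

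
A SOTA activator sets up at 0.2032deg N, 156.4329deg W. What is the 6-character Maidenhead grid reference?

BJ10se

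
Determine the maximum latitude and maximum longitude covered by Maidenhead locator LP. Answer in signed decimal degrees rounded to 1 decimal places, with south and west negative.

Field L=11, P=15: +11·20° lon, +15·10° lat → SW at lon 40°, lat 60°.
Cell spans 20° lon × 10° lat. NE corner is SW corner plus one full cell.
latitude 70.0, longitude 60.0.

70.0, 60.0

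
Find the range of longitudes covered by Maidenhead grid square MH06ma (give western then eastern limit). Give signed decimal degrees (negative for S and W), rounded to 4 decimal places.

Field M=12, H=7: +12·20° lon, +7·10° lat → SW at lon 60°, lat -20°.
Square 0, 6: +0·2° lon, +6·1° lat → SW at lon 60°, lat -14°.
Subsquare m=12, a=0: +12·0.0833333° lon, +0·0.0416667° lat → SW at lon 61°, lat -14°.
Cell spans 0.0833333° lon × 0.0416667° lat.
west 61.0000, east 61.0833.

61.0000, 61.0833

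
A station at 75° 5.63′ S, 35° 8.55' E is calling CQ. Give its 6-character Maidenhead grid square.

KB74nv

Shift to the Maidenhead origin (180°W, 90°S): lon 215.1425, lat 14.9062.
Field: 215.1425/20 → 10 → K, 14.9062/10 → 1 → B; chars KB.
Square: 15.1425/2 → 7, 4.9062/1 → 4; chars 74.
Subsquare: 1.1425/0.0833333 → 13 → n, 0.9062/0.0416667 → 21 → v; chars nv.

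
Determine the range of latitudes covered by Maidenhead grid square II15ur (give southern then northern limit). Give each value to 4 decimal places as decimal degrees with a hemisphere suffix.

4.2917° S, 4.2500° S

Field I=8, I=8: +8·20° lon, +8·10° lat → SW at lon -20°, lat -10°.
Square 1, 5: +1·2° lon, +5·1° lat → SW at lon -18°, lat -5°.
Subsquare u=20, r=17: +20·0.0833333° lon, +17·0.0416667° lat → SW at lon -16.3333°, lat -4.29167°.
Cell spans 0.0833333° lon × 0.0416667° lat.
south 4.2917° S, north 4.2500° S.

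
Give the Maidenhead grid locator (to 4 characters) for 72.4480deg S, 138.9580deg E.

Shift to the Maidenhead origin (180°W, 90°S): lon 318.96, lat 17.55.
Field (20°×10°, letters A–R): lon ⌊318.96/20⌋ = 15 → P; lat ⌊17.55/10⌋ = 1 → B.
Square (2°×1°, digits 0–9): lon ⌊18.96/2⌋ = 9; lat ⌊7.55/1⌋ = 7.

PB97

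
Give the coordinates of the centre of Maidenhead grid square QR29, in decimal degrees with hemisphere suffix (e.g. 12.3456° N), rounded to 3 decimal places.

89.500° N, 145.000° E

Field Q=16, R=17: +16·20° lon, +17·10° lat → SW at lon 140°, lat 80°.
Square 2, 9: +2·2° lon, +9·1° lat → SW at lon 144°, lat 89°.
Cell spans 2° lon × 1° lat. Centre is SW corner plus half of each.
latitude 89.500° N, longitude 145.000° E.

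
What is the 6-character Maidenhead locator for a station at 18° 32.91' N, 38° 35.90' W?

HK08qn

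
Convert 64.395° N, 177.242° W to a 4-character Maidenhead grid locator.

AP14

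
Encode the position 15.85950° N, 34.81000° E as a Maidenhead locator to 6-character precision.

Shift to the Maidenhead origin (180°W, 90°S): lon 214.8100, lat 105.8595.
Field: 214.8100/20 → 10 → K, 105.8595/10 → 10 → K; chars KK.
Square: 14.8100/2 → 7, 5.8595/1 → 5; chars 75.
Subsquare: 0.8100/0.0833333 → 9 → j, 0.8595/0.0416667 → 20 → u; chars ju.

KK75ju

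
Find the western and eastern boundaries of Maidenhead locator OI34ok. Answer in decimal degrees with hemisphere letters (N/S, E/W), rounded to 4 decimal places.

Field O=14, I=8: +14·20° lon, +8·10° lat → SW at lon 100°, lat -10°.
Square 3, 4: +3·2° lon, +4·1° lat → SW at lon 106°, lat -6°.
Subsquare o=14, k=10: +14·0.0833333° lon, +10·0.0416667° lat → SW at lon 107.167°, lat -5.58333°.
Cell spans 0.0833333° lon × 0.0416667° lat.
west 107.1667° E, east 107.2500° E.

107.1667° E, 107.2500° E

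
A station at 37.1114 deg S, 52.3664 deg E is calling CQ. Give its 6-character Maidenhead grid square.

LF62ev

Offset from 180°W / 90°S: lon 232.3664°, lat 52.8886°.
Field: 232.3664/20 → 11 → L, 52.8886/10 → 5 → F; chars LF.
Square: 12.3664/2 → 6, 2.8886/1 → 2; chars 62.
Subsquare: 0.3664/0.0833333 → 4 → e, 0.8886/0.0416667 → 21 → v; chars ev.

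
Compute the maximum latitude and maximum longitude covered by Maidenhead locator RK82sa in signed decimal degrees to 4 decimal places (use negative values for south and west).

12.0417, 177.5833

Field R=17, K=10: +17·20° lon, +10·10° lat → SW at lon 160°, lat 10°.
Square 8, 2: +8·2° lon, +2·1° lat → SW at lon 176°, lat 12°.
Subsquare s=18, a=0: +18·0.0833333° lon, +0·0.0416667° lat → SW at lon 177.5°, lat 12°.
Cell spans 0.0833333° lon × 0.0416667° lat. NE corner is SW corner plus one full cell.
latitude 12.0417, longitude 177.5833.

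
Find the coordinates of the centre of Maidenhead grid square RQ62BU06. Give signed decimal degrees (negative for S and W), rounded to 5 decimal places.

Field R=17, Q=16: +17·20° lon, +16·10° lat → SW at lon 160°, lat 70°.
Square 6, 2: +6·2° lon, +2·1° lat → SW at lon 172°, lat 72°.
Subsquare b=1, u=20: +1·0.0833333° lon, +20·0.0416667° lat → SW at lon 172.083°, lat 72.8333°.
Extended square 0, 6: +0·0.00833333° lon, +6·0.00416667° lat → SW at lon 172.083°, lat 72.8583°.
Cell spans 0.00833333° lon × 0.00416667° lat. Centre is SW corner plus half of each.
latitude 72.86042, longitude 172.08750.

72.86042, 172.08750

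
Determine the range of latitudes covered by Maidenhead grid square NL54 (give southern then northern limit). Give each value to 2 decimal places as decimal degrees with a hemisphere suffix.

24.00° N, 25.00° N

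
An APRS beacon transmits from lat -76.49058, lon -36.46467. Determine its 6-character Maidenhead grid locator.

Add 180° to longitude and 90° to latitude: 143.5353, 13.5094.
Field: 143.5353/20 → 7 → H, 13.5094/10 → 1 → B; chars HB.
Square: 3.5353/2 → 1, 3.5094/1 → 3; chars 13.
Subsquare: 1.5353/0.0833333 → 18 → s, 0.5094/0.0416667 → 12 → m; chars sm.

HB13sm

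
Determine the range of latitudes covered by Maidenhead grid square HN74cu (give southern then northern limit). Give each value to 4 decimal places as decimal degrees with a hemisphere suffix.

44.8333° N, 44.8750° N

Field H=7, N=13: +7·20° lon, +13·10° lat → SW at lon -40°, lat 40°.
Square 7, 4: +7·2° lon, +4·1° lat → SW at lon -26°, lat 44°.
Subsquare c=2, u=20: +2·0.0833333° lon, +20·0.0416667° lat → SW at lon -25.8333°, lat 44.8333°.
Cell spans 0.0833333° lon × 0.0416667° lat.
south 44.8333° N, north 44.8750° N.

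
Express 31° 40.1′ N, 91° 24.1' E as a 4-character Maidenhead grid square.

NM51

Add 180° to longitude and 90° to latitude: 271.40, 121.67.
Field: 271.40/20 → 13 → N, 121.67/10 → 12 → M; chars NM.
Square: 11.40/2 → 5, 1.67/1 → 1; chars 51.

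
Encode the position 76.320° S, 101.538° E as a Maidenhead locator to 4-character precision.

Offset from 180°W / 90°S: lon 281.54°, lat 13.68°.
Field: 281.54/20 → 14 → O, 13.68/10 → 1 → B; chars OB.
Square: 1.54/2 → 0, 3.68/1 → 3; chars 03.

OB03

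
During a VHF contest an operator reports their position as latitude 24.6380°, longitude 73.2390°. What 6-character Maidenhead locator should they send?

ML64op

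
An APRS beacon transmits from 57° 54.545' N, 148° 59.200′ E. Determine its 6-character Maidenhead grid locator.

QO47lv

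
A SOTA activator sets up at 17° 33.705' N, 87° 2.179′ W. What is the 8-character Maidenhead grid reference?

Shift to the Maidenhead origin (180°W, 90°S): lon 92.96368, lat 107.56175.
Field (20°×10°, letters A–R): 92.96368/20 → 4 → E, 107.56175/10 → 10 → K; chars EK.
Square (2°×1°, digits 0–9): 12.96368/2 → 6, 7.56175/1 → 7; chars 67.
Subsquare (5′×2.5′, letters a–x): 0.96368/0.0833333 → 11 → l, 0.56175/0.0416667 → 13 → n; chars ln.
Extended square (30″×15″, digits 0–9): 0.04702/0.00833333 → 5, 0.02008/0.00416667 → 4; chars 54.

EK67ln54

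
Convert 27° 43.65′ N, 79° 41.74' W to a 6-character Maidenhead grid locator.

FL07dr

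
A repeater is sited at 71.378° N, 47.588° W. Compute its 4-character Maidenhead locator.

Shift to the Maidenhead origin (180°W, 90°S): lon 132.41, lat 161.38.
Field: lon ⌊132.41/20⌋ = 6 → G; lat ⌊161.38/10⌋ = 16 → Q.
Square: lon ⌊12.41/2⌋ = 6; lat ⌊1.38/1⌋ = 1.

GQ61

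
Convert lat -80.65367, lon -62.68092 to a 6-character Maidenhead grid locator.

Add 180° to longitude and 90° to latitude: 117.3191, 9.3463.
Field: lon ⌊117.3191/20⌋ = 5 → F; lat ⌊9.3463/10⌋ = 0 → A.
Square: lon ⌊17.3191/2⌋ = 8; lat ⌊9.3463/1⌋ = 9.
Subsquare: lon ⌊1.3191/0.0833333⌋ = 15 → p; lat ⌊0.3463/0.0416667⌋ = 8 → i.

FA89pi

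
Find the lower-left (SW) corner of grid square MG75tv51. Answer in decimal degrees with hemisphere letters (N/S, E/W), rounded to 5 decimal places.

Field M=12, G=6: +12·20° lon, +6·10° lat → SW at lon 60°, lat -30°.
Square 7, 5: +7·2° lon, +5·1° lat → SW at lon 74°, lat -25°.
Subsquare t=19, v=21: +19·0.0833333° lon, +21·0.0416667° lat → SW at lon 75.5833°, lat -24.125°.
Extended square 5, 1: +5·0.00833333° lon, +1·0.00416667° lat → SW at lon 75.625°, lat -24.1208°.
latitude 24.12083° S, longitude 75.62500° E.

24.12083° S, 75.62500° E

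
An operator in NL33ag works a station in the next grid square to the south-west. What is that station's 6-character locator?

Longitude subsquare a = 0; −1 → -1, wraps to 23 = x, carry into square.
Longitude square 3; −1 → 2.
Latitude subsquare g = 6; −1 → 5 = f.

NL23xf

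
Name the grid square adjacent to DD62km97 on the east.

DD62lm07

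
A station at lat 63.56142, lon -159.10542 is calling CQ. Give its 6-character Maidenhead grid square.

Offset from 180°W / 90°S: lon 20.8946°, lat 153.5614°.
Field: lon ⌊20.8946/20⌋ = 1 → B; lat ⌊153.5614/10⌋ = 15 → P.
Square: lon ⌊0.8946/2⌋ = 0; lat ⌊3.5614/1⌋ = 3.
Subsquare: lon ⌊0.8946/0.0833333⌋ = 10 → k; lat ⌊0.5614/0.0416667⌋ = 13 → n.

BP03kn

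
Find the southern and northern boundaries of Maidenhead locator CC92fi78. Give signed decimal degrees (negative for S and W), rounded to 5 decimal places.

Field C=2, C=2: +2·20° lon, +2·10° lat → SW at lon -140°, lat -70°.
Square 9, 2: +9·2° lon, +2·1° lat → SW at lon -122°, lat -68°.
Subsquare f=5, i=8: +5·0.0833333° lon, +8·0.0416667° lat → SW at lon -121.583°, lat -67.6667°.
Extended square 7, 8: +7·0.00833333° lon, +8·0.00416667° lat → SW at lon -121.525°, lat -67.6333°.
Cell spans 0.00833333° lon × 0.00416667° lat.
south -67.63333, north -67.62917.

-67.63333, -67.62917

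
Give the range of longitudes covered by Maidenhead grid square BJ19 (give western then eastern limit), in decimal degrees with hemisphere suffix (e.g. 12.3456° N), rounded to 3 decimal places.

Field B=1, J=9: +1·20° lon, +9·10° lat → SW at lon -160°, lat 0°.
Square 1, 9: +1·2° lon, +9·1° lat → SW at lon -158°, lat 9°.
Cell spans 2° lon × 1° lat.
west 158.000° W, east 156.000° W.

158.000° W, 156.000° W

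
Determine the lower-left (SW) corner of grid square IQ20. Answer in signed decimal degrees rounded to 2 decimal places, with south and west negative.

70.00, -16.00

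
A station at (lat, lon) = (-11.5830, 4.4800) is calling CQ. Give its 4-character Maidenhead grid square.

Offset from 180°W / 90°S: lon 184.48°, lat 78.42°.
Field (20°×10°, letters A–R): lon ⌊184.48/20⌋ = 9 → J; lat ⌊78.42/10⌋ = 7 → H.
Square (2°×1°, digits 0–9): lon ⌊4.48/2⌋ = 2; lat ⌊8.42/1⌋ = 8.

JH28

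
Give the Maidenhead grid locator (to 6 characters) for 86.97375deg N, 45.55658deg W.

GR76fx

Offset from 180°W / 90°S: lon 134.4434°, lat 176.9737°.
Field: 134.4434/20 → 6 → G, 176.9737/10 → 17 → R; chars GR.
Square: 14.4434/2 → 7, 6.9737/1 → 6; chars 76.
Subsquare: 0.4434/0.0833333 → 5 → f, 0.9737/0.0416667 → 23 → x; chars fx.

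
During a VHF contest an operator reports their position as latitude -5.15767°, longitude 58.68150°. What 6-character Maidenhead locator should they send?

Shift to the Maidenhead origin (180°W, 90°S): lon 238.6815, lat 84.8423.
Field (20°×10°, letters A–R): lon ⌊238.6815/20⌋ = 11 → L; lat ⌊84.8423/10⌋ = 8 → I.
Square (2°×1°, digits 0–9): lon ⌊18.6815/2⌋ = 9; lat ⌊4.8423/1⌋ = 4.
Subsquare (5′×2.5′, letters a–x): lon ⌊0.6815/0.0833333⌋ = 8 → i; lat ⌊0.8423/0.0416667⌋ = 20 → u.

LI94iu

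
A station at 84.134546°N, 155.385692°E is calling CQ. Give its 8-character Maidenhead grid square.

Add 180° to longitude and 90° to latitude: 335.38569, 174.13455.
Field (20°×10°, letters A–R): lon ⌊335.38569/20⌋ = 16 → Q; lat ⌊174.13455/10⌋ = 17 → R.
Square (2°×1°, digits 0–9): lon ⌊15.38569/2⌋ = 7; lat ⌊4.13455/1⌋ = 4.
Subsquare (5′×2.5′, letters a–x): lon ⌊1.38569/0.0833333⌋ = 16 → q; lat ⌊0.13455/0.0416667⌋ = 3 → d.
Extended square (30″×15″, digits 0–9): lon ⌊0.05236/0.00833333⌋ = 6; lat ⌊0.00955/0.00416667⌋ = 2.

QR74qd62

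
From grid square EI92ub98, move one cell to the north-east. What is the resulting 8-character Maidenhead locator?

EI92vb09

Longitude extended square 9; +1 → 10, wraps to 0, carry into subsquare.
Longitude subsquare u = 20; +1 → 21 = v.
Latitude extended square 8; +1 → 9.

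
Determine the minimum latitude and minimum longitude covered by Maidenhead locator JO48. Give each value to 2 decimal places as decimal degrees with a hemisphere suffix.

58.00° N, 8.00° E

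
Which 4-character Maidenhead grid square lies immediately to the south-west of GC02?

FC91

Longitude square 0; −1 → -1, wraps to 9, carry into field.
Longitude field G = 6; −1 → 5 = F.
Latitude square 2; −1 → 1.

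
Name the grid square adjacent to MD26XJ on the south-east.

Longitude subsquare x = 23; +1 → 24, wraps to 0 = a, carry into square.
Longitude square 2; +1 → 3.
Latitude subsquare j = 9; −1 → 8 = i.

MD36ai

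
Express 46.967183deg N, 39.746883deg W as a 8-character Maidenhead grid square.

HN06dx02

Offset from 180°W / 90°S: lon 140.25312°, lat 136.96718°.
Field (20°×10°, letters A–R): lon ⌊140.25312/20⌋ = 7 → H; lat ⌊136.96718/10⌋ = 13 → N.
Square (2°×1°, digits 0–9): lon ⌊0.25312/2⌋ = 0; lat ⌊6.96718/1⌋ = 6.
Subsquare (5′×2.5′, letters a–x): lon ⌊0.25312/0.0833333⌋ = 3 → d; lat ⌊0.96718/0.0416667⌋ = 23 → x.
Extended square (30″×15″, digits 0–9): lon ⌊0.00312/0.00833333⌋ = 0; lat ⌊0.00885/0.00416667⌋ = 2.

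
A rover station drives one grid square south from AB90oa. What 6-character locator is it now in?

AA99ox

Latitude subsquare a = 0; −1 → -1, wraps to 23 = x, carry into square.
Latitude square 0; −1 → -1, wraps to 9, carry into field.
Latitude field B = 1; −1 → 0 = A.
The longitude characters are unchanged.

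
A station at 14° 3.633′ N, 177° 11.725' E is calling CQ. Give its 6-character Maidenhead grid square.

RK84ob

Offset from 180°W / 90°S: lon 357.1954°, lat 104.0606°.
Field (20°×10°, letters A–R): lon ⌊357.1954/20⌋ = 17 → R; lat ⌊104.0606/10⌋ = 10 → K.
Square (2°×1°, digits 0–9): lon ⌊17.1954/2⌋ = 8; lat ⌊4.0606/1⌋ = 4.
Subsquare (5′×2.5′, letters a–x): lon ⌊1.1954/0.0833333⌋ = 14 → o; lat ⌊0.0606/0.0416667⌋ = 1 → b.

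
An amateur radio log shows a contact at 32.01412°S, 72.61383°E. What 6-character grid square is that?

Offset from 180°W / 90°S: lon 252.6138°, lat 57.9859°.
Field: 252.6138/20 → 12 → M, 57.9859/10 → 5 → F; chars MF.
Square: 12.6138/2 → 6, 7.9859/1 → 7; chars 67.
Subsquare: 0.6138/0.0833333 → 7 → h, 0.9859/0.0416667 → 23 → x; chars hx.

MF67hx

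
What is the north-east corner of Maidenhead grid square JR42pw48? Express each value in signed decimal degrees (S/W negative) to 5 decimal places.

Field J=9, R=17: +9·20° lon, +17·10° lat → SW at lon 0°, lat 80°.
Square 4, 2: +4·2° lon, +2·1° lat → SW at lon 8°, lat 82°.
Subsquare p=15, w=22: +15·0.0833333° lon, +22·0.0416667° lat → SW at lon 9.25°, lat 82.9167°.
Extended square 4, 8: +4·0.00833333° lon, +8·0.00416667° lat → SW at lon 9.28333°, lat 82.95°.
Cell spans 0.00833333° lon × 0.00416667° lat. NE corner is SW corner plus one full cell.
latitude 82.95417, longitude 9.29167.

82.95417, 9.29167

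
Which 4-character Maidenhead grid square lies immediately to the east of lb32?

Longitude square 3; +1 → 4.
The latitude characters are unchanged.

LB42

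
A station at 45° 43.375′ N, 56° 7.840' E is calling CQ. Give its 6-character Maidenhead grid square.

Shift to the Maidenhead origin (180°W, 90°S): lon 236.1307, lat 135.7229.
Field: lon ⌊236.1307/20⌋ = 11 → L; lat ⌊135.7229/10⌋ = 13 → N.
Square: lon ⌊16.1307/2⌋ = 8; lat ⌊5.7229/1⌋ = 5.
Subsquare: lon ⌊0.1307/0.0833333⌋ = 1 → b; lat ⌊0.7229/0.0416667⌋ = 17 → r.

LN85br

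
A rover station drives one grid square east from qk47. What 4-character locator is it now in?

QK57

Longitude square 4; +1 → 5.
The latitude characters are unchanged.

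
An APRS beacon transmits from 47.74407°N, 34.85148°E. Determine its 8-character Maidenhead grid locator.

KN77kr28

Shift to the Maidenhead origin (180°W, 90°S): lon 214.85148, lat 137.74407.
Field: 214.85148/20 → 10 → K, 137.74407/10 → 13 → N; chars KN.
Square: 14.85148/2 → 7, 7.74407/1 → 7; chars 77.
Subsquare: 0.85148/0.0833333 → 10 → k, 0.74407/0.0416667 → 17 → r; chars kr.
Extended square: 0.01815/0.00833333 → 2, 0.03574/0.00416667 → 8; chars 28.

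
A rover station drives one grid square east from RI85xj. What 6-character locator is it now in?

Longitude subsquare x = 23; +1 → 24, wraps to 0 = a, carry into square.
Longitude square 8; +1 → 9.
The latitude characters are unchanged.

RI95aj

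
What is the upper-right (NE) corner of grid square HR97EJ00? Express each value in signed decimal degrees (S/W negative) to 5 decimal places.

87.37917, -21.65833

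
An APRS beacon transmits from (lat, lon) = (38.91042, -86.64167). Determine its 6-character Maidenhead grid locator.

EM68qv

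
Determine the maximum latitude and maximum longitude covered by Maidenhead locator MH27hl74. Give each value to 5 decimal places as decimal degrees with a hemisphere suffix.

12.52083° S, 64.65000° E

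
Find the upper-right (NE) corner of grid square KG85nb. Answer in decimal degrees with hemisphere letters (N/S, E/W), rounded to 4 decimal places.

Field K=10, G=6: +10·20° lon, +6·10° lat → SW at lon 20°, lat -30°.
Square 8, 5: +8·2° lon, +5·1° lat → SW at lon 36°, lat -25°.
Subsquare n=13, b=1: +13·0.0833333° lon, +1·0.0416667° lat → SW at lon 37.0833°, lat -24.9583°.
Cell spans 0.0833333° lon × 0.0416667° lat. NE corner is SW corner plus one full cell.
latitude 24.9167° S, longitude 37.1667° E.

24.9167° S, 37.1667° E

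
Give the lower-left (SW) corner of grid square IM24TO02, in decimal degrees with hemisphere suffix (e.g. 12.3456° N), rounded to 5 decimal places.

Field I=8, M=12: +8·20° lon, +12·10° lat → SW at lon -20°, lat 30°.
Square 2, 4: +2·2° lon, +4·1° lat → SW at lon -16°, lat 34°.
Subsquare t=19, o=14: +19·0.0833333° lon, +14·0.0416667° lat → SW at lon -14.4167°, lat 34.5833°.
Extended square 0, 2: +0·0.00833333° lon, +2·0.00416667° lat → SW at lon -14.4167°, lat 34.5917°.
latitude 34.59167° N, longitude 14.41667° W.

34.59167° N, 14.41667° W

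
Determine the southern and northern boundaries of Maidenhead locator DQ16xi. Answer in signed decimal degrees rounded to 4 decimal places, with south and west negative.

76.3333, 76.3750

Field D=3, Q=16: +3·20° lon, +16·10° lat → SW at lon -120°, lat 70°.
Square 1, 6: +1·2° lon, +6·1° lat → SW at lon -118°, lat 76°.
Subsquare x=23, i=8: +23·0.0833333° lon, +8·0.0416667° lat → SW at lon -116.083°, lat 76.3333°.
Cell spans 0.0833333° lon × 0.0416667° lat.
south 76.3333, north 76.3750.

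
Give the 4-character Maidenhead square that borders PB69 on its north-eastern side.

Longitude square 6; +1 → 7.
Latitude square 9; +1 → 10, wraps to 0, carry into field.
Latitude field B = 1; +1 → 2 = C.

PC70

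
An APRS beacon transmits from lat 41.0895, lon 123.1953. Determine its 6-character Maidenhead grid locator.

PN11oc

Add 180° to longitude and 90° to latitude: 303.1953, 131.0895.
Field (20°×10°, letters A–R): lon ⌊303.1953/20⌋ = 15 → P; lat ⌊131.0895/10⌋ = 13 → N.
Square (2°×1°, digits 0–9): lon ⌊3.1953/2⌋ = 1; lat ⌊1.0895/1⌋ = 1.
Subsquare (5′×2.5′, letters a–x): lon ⌊1.1953/0.0833333⌋ = 14 → o; lat ⌊0.0895/0.0416667⌋ = 2 → c.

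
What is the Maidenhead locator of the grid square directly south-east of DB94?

Longitude square 9; +1 → 10, wraps to 0, carry into field.
Longitude field D = 3; +1 → 4 = E.
Latitude square 4; −1 → 3.

EB03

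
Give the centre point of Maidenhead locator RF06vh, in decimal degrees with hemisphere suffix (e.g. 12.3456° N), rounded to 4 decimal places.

Field R=17, F=5: +17·20° lon, +5·10° lat → SW at lon 160°, lat -40°.
Square 0, 6: +0·2° lon, +6·1° lat → SW at lon 160°, lat -34°.
Subsquare v=21, h=7: +21·0.0833333° lon, +7·0.0416667° lat → SW at lon 161.75°, lat -33.7083°.
Cell spans 0.0833333° lon × 0.0416667° lat. Centre is SW corner plus half of each.
latitude 33.6875° S, longitude 161.7917° E.

33.6875° S, 161.7917° E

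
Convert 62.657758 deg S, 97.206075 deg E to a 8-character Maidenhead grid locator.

NC87oi42

Offset from 180°W / 90°S: lon 277.20607°, lat 27.34224°.
Field: lon ⌊277.20607/20⌋ = 13 → N; lat ⌊27.34224/10⌋ = 2 → C.
Square: lon ⌊17.20607/2⌋ = 8; lat ⌊7.34224/1⌋ = 7.
Subsquare: lon ⌊1.20607/0.0833333⌋ = 14 → o; lat ⌊0.34224/0.0416667⌋ = 8 → i.
Extended square: lon ⌊0.03941/0.00833333⌋ = 4; lat ⌊0.00891/0.00416667⌋ = 2.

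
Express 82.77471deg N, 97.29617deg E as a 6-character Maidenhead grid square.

NR82ps

Offset from 180°W / 90°S: lon 277.2962°, lat 172.7747°.
Field (20°×10°, letters A–R): lon ⌊277.2962/20⌋ = 13 → N; lat ⌊172.7747/10⌋ = 17 → R.
Square (2°×1°, digits 0–9): lon ⌊17.2962/2⌋ = 8; lat ⌊2.7747/1⌋ = 2.
Subsquare (5′×2.5′, letters a–x): lon ⌊1.2962/0.0833333⌋ = 15 → p; lat ⌊0.7747/0.0416667⌋ = 18 → s.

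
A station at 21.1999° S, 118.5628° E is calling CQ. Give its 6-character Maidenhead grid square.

OG98gt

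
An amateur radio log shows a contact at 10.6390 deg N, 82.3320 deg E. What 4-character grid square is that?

NK10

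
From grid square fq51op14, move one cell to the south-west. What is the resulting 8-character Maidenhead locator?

FQ51op03

Longitude extended square 1; −1 → 0.
Latitude extended square 4; −1 → 3.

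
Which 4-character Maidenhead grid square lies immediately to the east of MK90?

NK00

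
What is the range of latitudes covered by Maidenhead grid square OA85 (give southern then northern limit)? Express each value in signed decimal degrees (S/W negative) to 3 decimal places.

-85.000, -84.000

Field O=14, A=0: +14·20° lon, +0·10° lat → SW at lon 100°, lat -90°.
Square 8, 5: +8·2° lon, +5·1° lat → SW at lon 116°, lat -85°.
Cell spans 2° lon × 1° lat.
south -85.000, north -84.000.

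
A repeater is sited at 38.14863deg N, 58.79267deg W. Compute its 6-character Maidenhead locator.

GM08od

Add 180° to longitude and 90° to latitude: 121.2073, 128.1486.
Field: lon ⌊121.2073/20⌋ = 6 → G; lat ⌊128.1486/10⌋ = 12 → M.
Square: lon ⌊1.2073/2⌋ = 0; lat ⌊8.1486/1⌋ = 8.
Subsquare: lon ⌊1.2073/0.0833333⌋ = 14 → o; lat ⌊0.1486/0.0416667⌋ = 3 → d.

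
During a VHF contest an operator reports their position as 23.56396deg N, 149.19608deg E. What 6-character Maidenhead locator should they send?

Offset from 180°W / 90°S: lon 329.1961°, lat 113.5640°.
Field: 329.1961/20 → 16 → Q, 113.5640/10 → 11 → L; chars QL.
Square: 9.1961/2 → 4, 3.5640/1 → 3; chars 43.
Subsquare: 1.1961/0.0833333 → 14 → o, 0.5640/0.0416667 → 13 → n; chars on.

QL43on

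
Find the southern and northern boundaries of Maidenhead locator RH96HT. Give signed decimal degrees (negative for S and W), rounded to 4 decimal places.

-13.2083, -13.1667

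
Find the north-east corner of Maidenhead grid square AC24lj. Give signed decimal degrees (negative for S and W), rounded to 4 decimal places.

-65.5833, -175.0000

Field A=0, C=2: +0·20° lon, +2·10° lat → SW at lon -180°, lat -70°.
Square 2, 4: +2·2° lon, +4·1° lat → SW at lon -176°, lat -66°.
Subsquare l=11, j=9: +11·0.0833333° lon, +9·0.0416667° lat → SW at lon -175.083°, lat -65.625°.
Cell spans 0.0833333° lon × 0.0416667° lat. NE corner is SW corner plus one full cell.
latitude -65.5833, longitude -175.0000.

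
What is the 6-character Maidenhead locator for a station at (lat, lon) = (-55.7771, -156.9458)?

BD14mf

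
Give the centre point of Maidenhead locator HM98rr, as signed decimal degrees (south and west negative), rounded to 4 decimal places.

38.7292, -20.5417

Field H=7, M=12: +7·20° lon, +12·10° lat → SW at lon -40°, lat 30°.
Square 9, 8: +9·2° lon, +8·1° lat → SW at lon -22°, lat 38°.
Subsquare r=17, r=17: +17·0.0833333° lon, +17·0.0416667° lat → SW at lon -20.5833°, lat 38.7083°.
Cell spans 0.0833333° lon × 0.0416667° lat. Centre is SW corner plus half of each.
latitude 38.7292, longitude -20.5417.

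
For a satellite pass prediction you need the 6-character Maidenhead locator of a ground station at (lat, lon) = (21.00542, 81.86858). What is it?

NL01wa

Offset from 180°W / 90°S: lon 261.8686°, lat 111.0054°.
Field: 261.8686/20 → 13 → N, 111.0054/10 → 11 → L; chars NL.
Square: 1.8686/2 → 0, 1.0054/1 → 1; chars 01.
Subsquare: 1.8686/0.0833333 → 22 → w, 0.0054/0.0416667 → 0 → a; chars wa.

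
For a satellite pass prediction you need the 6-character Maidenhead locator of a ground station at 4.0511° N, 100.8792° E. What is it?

Offset from 180°W / 90°S: lon 280.8792°, lat 94.0511°.
Field: lon ⌊280.8792/20⌋ = 14 → O; lat ⌊94.0511/10⌋ = 9 → J.
Square: lon ⌊0.8792/2⌋ = 0; lat ⌊4.0511/1⌋ = 4.
Subsquare: lon ⌊0.8792/0.0833333⌋ = 10 → k; lat ⌊0.0511/0.0416667⌋ = 1 → b.

OJ04kb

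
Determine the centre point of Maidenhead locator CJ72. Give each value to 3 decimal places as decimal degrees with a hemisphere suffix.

Field C=2, J=9: +2·20° lon, +9·10° lat → SW at lon -140°, lat 0°.
Square 7, 2: +7·2° lon, +2·1° lat → SW at lon -126°, lat 2°.
Cell spans 2° lon × 1° lat. Centre is SW corner plus half of each.
latitude 2.500° N, longitude 125.000° W.

2.500° N, 125.000° W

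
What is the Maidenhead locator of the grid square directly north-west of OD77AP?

OD67xq

Longitude subsquare a = 0; −1 → -1, wraps to 23 = x, carry into square.
Longitude square 7; −1 → 6.
Latitude subsquare p = 15; +1 → 16 = q.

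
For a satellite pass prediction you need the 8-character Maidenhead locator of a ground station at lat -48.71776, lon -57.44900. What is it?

GE11gg67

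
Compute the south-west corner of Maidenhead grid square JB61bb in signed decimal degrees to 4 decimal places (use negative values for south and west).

-78.9583, 12.0833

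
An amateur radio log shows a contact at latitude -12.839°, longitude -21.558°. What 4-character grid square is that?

HH97

Add 180° to longitude and 90° to latitude: 158.44, 77.16.
Field: lon ⌊158.44/20⌋ = 7 → H; lat ⌊77.16/10⌋ = 7 → H.
Square: lon ⌊18.44/2⌋ = 9; lat ⌊7.16/1⌋ = 7.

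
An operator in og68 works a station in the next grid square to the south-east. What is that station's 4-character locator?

Longitude square 6; +1 → 7.
Latitude square 8; −1 → 7.

OG77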